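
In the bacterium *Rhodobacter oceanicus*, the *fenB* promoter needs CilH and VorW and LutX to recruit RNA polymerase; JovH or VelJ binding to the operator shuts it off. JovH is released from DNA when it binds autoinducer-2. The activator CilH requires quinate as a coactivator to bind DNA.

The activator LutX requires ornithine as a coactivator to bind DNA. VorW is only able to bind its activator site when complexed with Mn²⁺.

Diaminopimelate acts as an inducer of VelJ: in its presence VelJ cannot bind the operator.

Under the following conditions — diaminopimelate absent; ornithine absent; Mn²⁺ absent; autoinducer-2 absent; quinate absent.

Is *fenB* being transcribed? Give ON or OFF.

OFF

Quinate is absent, so CilH is inactive.
Mn²⁺ is absent, so VorW is inactive.
Ornithine is absent, so LutX is inactive.
Autoinducer-2 is absent, so JovH is active.
Diaminopimelate is absent, so VelJ is active.
With repressor JovH bound, *fenB* is not transcribed.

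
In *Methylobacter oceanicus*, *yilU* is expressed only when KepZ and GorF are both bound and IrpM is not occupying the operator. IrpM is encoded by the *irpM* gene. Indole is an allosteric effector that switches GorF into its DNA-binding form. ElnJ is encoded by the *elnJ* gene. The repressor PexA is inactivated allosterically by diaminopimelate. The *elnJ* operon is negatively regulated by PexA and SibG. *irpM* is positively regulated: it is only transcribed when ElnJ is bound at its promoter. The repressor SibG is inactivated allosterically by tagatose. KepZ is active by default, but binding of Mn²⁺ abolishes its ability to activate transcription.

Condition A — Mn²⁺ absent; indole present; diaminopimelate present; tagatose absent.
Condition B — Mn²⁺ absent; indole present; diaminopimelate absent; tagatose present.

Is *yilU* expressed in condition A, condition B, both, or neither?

Condition A:
Mn²⁺ is absent, so KepZ is active.
Indole is present, so GorF is active.
Diaminopimelate is present, so PexA is inactive.
Tagatose is absent, so SibG is active.
With repressor SibG bound, *elnJ* is not transcribed.
So ElnJ is not produced.
Required activator ElnJ is absent, so *irpM* is not transcribed.
So IrpM is not produced.
No repressor is bound and KepZ and GorF are active, so *yilU* is transcribed.
→ *yilU* is ON in A.
Condition B:
Mn²⁺ is absent, so KepZ is active.
Indole is present, so GorF is active.
Diaminopimelate is absent, so PexA is active.
Tagatose is present, so SibG is inactive.
With repressor PexA bound, *elnJ* is not transcribed.
So ElnJ is not produced.
Required activator ElnJ is absent, so *irpM* is not transcribed.
So IrpM is not produced.
No repressor is bound and KepZ and GorF are active, so *yilU* is transcribed.
→ *yilU* is ON in B.

both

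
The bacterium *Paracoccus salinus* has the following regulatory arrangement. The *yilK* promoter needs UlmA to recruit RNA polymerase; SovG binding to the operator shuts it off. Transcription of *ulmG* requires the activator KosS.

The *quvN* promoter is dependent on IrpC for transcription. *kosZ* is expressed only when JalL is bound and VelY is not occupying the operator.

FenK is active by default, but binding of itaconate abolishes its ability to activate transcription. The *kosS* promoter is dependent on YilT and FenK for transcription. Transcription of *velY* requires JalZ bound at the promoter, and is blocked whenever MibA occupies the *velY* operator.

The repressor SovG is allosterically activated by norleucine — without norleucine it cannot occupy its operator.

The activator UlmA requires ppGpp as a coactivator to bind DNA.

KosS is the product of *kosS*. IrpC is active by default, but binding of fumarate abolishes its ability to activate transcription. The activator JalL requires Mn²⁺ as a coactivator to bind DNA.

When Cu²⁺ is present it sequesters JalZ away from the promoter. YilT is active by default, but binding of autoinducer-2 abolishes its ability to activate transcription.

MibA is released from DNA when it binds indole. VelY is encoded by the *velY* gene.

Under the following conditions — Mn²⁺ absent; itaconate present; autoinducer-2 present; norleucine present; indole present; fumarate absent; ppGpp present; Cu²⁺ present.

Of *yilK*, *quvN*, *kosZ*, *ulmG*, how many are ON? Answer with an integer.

ppGpp is present, so UlmA is active.
Norleucine is present, so SovG is active.
With repressor SovG bound, *yilK* is not transcribed.
→ *yilK* is OFF.
Fumarate is absent, so IrpC is active.
No repressor is bound and IrpC is active, so *quvN* is transcribed.
→ *quvN* is ON.
Indole is present, so MibA is inactive.
Cu²⁺ is present, so JalZ is inactive.
Required activator JalZ is absent, so *velY* is not transcribed.
So VelY is not produced.
Mn²⁺ is absent, so JalL is inactive.
Required activator JalL is absent, so *kosZ* is not transcribed.
→ *kosZ* is OFF.
Autoinducer-2 is present, so YilT is inactive.
Itaconate is present, so FenK is inactive.
Required activator YilT is absent, so *kosS* is not transcribed.
So KosS is not produced.
Required activator KosS is absent, so *ulmG* is not transcribed.
→ *ulmG* is OFF.
1 of the 4 genes is transcribed.

1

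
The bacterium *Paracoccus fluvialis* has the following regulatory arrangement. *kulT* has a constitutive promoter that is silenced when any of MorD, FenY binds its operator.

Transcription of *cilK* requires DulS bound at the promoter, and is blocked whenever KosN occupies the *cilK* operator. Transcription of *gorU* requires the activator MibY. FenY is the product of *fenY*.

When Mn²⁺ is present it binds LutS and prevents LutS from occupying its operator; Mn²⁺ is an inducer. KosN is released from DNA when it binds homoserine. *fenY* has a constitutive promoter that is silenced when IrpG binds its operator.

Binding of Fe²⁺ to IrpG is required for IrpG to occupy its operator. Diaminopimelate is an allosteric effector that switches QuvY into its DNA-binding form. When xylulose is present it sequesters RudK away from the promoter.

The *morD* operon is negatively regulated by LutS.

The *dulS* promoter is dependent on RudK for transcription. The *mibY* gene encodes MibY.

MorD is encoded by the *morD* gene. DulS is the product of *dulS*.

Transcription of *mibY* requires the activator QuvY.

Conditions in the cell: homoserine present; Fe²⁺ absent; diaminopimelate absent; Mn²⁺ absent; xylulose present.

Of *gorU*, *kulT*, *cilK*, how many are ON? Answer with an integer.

Diaminopimelate is absent, so QuvY is inactive.
Required activator QuvY is absent, so *mibY* is not transcribed.
So MibY is not produced.
Required activator MibY is absent, so *gorU* is not transcribed.
→ *gorU* is OFF.
Mn²⁺ is absent, so LutS is active.
With repressor LutS bound, *morD* is not transcribed.
So MorD is not produced.
Fe²⁺ is absent, so IrpG is inactive.
With no repressor bound, *fenY* is transcribed.
So FenY is produced and active.
With repressor FenY bound, *kulT* is not transcribed.
→ *kulT* is OFF.
Homoserine is present, so KosN is inactive.
Xylulose is present, so RudK is inactive.
Required activator RudK is absent, so *dulS* is not transcribed.
So DulS is not produced.
Required activator DulS is absent, so *cilK* is not transcribed.
→ *cilK* is OFF.
0 of the 3 genes are transcribed.

0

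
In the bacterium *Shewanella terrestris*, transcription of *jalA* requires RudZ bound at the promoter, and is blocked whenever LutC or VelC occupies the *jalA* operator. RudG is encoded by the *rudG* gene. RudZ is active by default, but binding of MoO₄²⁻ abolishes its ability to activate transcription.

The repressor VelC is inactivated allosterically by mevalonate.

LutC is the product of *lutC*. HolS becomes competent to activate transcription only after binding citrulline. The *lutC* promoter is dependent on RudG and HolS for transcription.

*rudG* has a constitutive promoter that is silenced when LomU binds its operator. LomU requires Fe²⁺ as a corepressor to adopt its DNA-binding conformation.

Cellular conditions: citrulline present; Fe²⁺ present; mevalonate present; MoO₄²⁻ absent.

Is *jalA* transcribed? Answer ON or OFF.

ON

Fe²⁺ is present, so LomU is active.
With repressor LomU bound, *rudG* is not transcribed.
So RudG is not produced.
Citrulline is present, so HolS is active.
Required activator RudG is absent, so *lutC* is not transcribed.
So LutC is not produced.
Mevalonate is present, so VelC is inactive.
MoO₄²⁻ is absent, so RudZ is active.
No repressor is bound and RudZ is active, so *jalA* is transcribed.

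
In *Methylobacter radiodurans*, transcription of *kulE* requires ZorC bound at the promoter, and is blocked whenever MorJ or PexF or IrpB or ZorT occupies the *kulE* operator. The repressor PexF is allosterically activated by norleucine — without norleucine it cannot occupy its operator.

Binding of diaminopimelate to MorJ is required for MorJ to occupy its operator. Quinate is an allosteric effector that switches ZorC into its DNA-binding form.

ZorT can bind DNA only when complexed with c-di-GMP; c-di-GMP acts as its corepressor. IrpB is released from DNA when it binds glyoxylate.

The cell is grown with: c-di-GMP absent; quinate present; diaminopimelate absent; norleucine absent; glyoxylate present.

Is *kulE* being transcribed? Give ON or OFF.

Quinate is present, so ZorC is active.
Diaminopimelate is absent, so MorJ is inactive.
Norleucine is absent, so PexF is inactive.
Glyoxylate is present, so IrpB is inactive.
c-di-GMP is absent, so ZorT is inactive.
No repressor is bound and ZorC is active, so *kulE* is transcribed.

ON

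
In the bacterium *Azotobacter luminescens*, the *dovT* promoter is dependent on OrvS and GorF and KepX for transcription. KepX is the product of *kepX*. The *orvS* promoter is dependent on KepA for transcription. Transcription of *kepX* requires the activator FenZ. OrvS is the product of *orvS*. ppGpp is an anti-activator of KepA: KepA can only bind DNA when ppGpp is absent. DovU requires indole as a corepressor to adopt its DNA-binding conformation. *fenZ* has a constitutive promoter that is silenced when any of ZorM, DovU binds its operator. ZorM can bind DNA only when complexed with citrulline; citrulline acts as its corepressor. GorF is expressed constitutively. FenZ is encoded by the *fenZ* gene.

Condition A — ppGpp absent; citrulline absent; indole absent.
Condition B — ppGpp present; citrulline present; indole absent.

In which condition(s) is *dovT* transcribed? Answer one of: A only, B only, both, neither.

A only

Condition A:
ppGpp is absent, so KepA is active.
No repressor is bound and KepA is active, so *orvS* is transcribed.
So OrvS is produced and active.
GorF is produced constitutively and is active.
Citrulline is absent, so ZorM is inactive.
Indole is absent, so DovU is inactive.
With no repressor bound, *fenZ* is transcribed.
So FenZ is produced and active.
No repressor is bound and FenZ is active, so *kepX* is transcribed.
So KepX is produced and active.
No repressor is bound and OrvS and GorF and KepX are active, so *dovT* is transcribed.
→ *dovT* is ON in A.
Condition B:
ppGpp is present, so KepA is inactive.
Required activator KepA is absent, so *orvS* is not transcribed.
So OrvS is not produced.
GorF is produced constitutively and is active.
Citrulline is present, so ZorM is active.
Indole is absent, so DovU is inactive.
With repressor ZorM bound, *fenZ* is not transcribed.
So FenZ is not produced.
Required activator FenZ is absent, so *kepX* is not transcribed.
So KepX is not produced.
Required activator OrvS is absent, so *dovT* is not transcribed.
→ *dovT* is OFF in B.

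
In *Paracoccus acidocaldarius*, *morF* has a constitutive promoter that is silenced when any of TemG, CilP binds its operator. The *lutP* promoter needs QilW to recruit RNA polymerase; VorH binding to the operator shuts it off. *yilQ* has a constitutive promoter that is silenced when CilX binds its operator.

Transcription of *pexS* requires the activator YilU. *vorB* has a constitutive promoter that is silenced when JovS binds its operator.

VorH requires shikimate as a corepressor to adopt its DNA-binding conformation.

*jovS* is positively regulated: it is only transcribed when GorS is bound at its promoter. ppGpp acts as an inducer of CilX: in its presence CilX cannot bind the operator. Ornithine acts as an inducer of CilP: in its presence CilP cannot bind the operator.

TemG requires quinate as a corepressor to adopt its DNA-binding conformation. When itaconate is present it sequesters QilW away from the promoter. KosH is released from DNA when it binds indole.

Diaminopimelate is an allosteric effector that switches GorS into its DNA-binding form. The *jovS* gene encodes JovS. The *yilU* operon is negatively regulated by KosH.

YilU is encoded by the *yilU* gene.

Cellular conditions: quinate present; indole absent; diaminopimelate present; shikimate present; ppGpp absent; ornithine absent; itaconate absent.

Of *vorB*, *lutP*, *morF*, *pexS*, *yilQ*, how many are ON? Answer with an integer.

0

Diaminopimelate is present, so GorS is active.
No repressor is bound and GorS is active, so *jovS* is transcribed.
So JovS is produced and active.
With repressor JovS bound, *vorB* is not transcribed.
→ *vorB* is OFF.
Shikimate is present, so VorH is active.
Itaconate is absent, so QilW is active.
With repressor VorH bound, *lutP* is not transcribed.
→ *lutP* is OFF.
Quinate is present, so TemG is active.
Ornithine is absent, so CilP is active.
With repressor TemG bound, *morF* is not transcribed.
→ *morF* is OFF.
Indole is absent, so KosH is active.
With repressor KosH bound, *yilU* is not transcribed.
So YilU is not produced.
Required activator YilU is absent, so *pexS* is not transcribed.
→ *pexS* is OFF.
ppGpp is absent, so CilX is active.
With repressor CilX bound, *yilQ* is not transcribed.
→ *yilQ* is OFF.
0 of the 5 genes are transcribed.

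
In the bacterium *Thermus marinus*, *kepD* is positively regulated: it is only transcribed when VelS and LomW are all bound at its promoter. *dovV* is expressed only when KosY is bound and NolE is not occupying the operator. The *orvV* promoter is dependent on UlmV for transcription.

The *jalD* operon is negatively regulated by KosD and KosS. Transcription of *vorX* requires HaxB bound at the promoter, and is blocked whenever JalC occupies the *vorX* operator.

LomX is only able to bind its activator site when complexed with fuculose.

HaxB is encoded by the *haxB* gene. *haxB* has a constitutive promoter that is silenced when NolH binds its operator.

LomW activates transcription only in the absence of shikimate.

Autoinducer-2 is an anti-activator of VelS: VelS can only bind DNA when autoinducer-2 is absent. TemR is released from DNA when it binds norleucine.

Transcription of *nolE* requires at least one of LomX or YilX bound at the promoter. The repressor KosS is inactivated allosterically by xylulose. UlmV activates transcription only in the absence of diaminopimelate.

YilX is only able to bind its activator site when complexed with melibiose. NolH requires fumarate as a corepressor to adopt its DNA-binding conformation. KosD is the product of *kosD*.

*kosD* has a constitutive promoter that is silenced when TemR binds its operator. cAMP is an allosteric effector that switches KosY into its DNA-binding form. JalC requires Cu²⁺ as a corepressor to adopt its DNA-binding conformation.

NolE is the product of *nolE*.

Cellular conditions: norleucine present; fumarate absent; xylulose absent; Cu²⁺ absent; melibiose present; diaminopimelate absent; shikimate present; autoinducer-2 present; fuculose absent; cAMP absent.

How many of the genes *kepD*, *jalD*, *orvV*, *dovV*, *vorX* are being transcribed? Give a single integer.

Autoinducer-2 is present, so VelS is inactive.
Shikimate is present, so LomW is inactive.
Required activator VelS is absent, so *kepD* is not transcribed.
→ *kepD* is OFF.
Norleucine is present, so TemR is inactive.
With no repressor bound, *kosD* is transcribed.
So KosD is produced and active.
Xylulose is absent, so KosS is active.
With repressor KosD bound, *jalD* is not transcribed.
→ *jalD* is OFF.
Diaminopimelate is absent, so UlmV is active.
No repressor is bound and UlmV is active, so *orvV* is transcribed.
→ *orvV* is ON.
cAMP is absent, so KosY is inactive.
Fuculose is absent, so LomX is inactive.
Melibiose is present, so YilX is active.
Activator YilX is present, so *nolE* is transcribed.
So NolE is produced and active.
With repressor NolE bound, *dovV* is not transcribed.
→ *dovV* is OFF.
Fumarate is absent, so NolH is inactive.
With no repressor bound, *haxB* is transcribed.
So HaxB is produced and active.
Cu²⁺ is absent, so JalC is inactive.
No repressor is bound and HaxB is active, so *vorX* is transcribed.
→ *vorX* is ON.
2 of the 5 genes are transcribed.

2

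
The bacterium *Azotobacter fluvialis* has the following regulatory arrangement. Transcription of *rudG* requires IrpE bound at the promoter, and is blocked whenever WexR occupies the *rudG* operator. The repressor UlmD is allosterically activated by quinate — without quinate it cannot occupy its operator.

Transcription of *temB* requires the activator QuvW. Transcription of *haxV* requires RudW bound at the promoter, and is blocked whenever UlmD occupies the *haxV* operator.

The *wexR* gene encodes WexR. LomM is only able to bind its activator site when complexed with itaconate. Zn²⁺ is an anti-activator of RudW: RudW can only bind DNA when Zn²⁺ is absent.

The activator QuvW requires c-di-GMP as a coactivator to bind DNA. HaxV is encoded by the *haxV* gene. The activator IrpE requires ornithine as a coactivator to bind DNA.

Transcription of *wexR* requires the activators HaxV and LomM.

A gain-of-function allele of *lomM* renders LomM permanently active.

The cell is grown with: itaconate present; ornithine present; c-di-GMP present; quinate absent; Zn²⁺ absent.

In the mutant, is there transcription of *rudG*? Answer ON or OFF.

OFF

Ornithine is present, so IrpE is active.
Quinate is absent, so UlmD is inactive.
Zn²⁺ is absent, so RudW is active.
No repressor is bound and RudW is active, so *haxV* is transcribed.
So HaxV is produced and active.
LomM is constitutively active in this strain.
No repressor is bound and HaxV and LomM are active, so *wexR* is transcribed.
So WexR is produced and active.
With repressor WexR bound, *rudG* is not transcribed.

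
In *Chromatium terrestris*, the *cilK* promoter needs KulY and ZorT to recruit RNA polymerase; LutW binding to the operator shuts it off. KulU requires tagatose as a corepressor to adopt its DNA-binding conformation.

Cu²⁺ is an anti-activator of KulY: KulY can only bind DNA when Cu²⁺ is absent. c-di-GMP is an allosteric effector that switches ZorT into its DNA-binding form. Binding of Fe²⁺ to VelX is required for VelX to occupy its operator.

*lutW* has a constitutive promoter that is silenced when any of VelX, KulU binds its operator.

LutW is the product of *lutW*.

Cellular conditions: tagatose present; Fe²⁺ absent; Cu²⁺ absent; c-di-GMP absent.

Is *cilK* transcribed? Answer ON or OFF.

OFF

Cu²⁺ is absent, so KulY is active.
Fe²⁺ is absent, so VelX is inactive.
Tagatose is present, so KulU is active.
With repressor KulU bound, *lutW* is not transcribed.
So LutW is not produced.
c-di-GMP is absent, so ZorT is inactive.
Required activator ZorT is absent, so *cilK* is not transcribed.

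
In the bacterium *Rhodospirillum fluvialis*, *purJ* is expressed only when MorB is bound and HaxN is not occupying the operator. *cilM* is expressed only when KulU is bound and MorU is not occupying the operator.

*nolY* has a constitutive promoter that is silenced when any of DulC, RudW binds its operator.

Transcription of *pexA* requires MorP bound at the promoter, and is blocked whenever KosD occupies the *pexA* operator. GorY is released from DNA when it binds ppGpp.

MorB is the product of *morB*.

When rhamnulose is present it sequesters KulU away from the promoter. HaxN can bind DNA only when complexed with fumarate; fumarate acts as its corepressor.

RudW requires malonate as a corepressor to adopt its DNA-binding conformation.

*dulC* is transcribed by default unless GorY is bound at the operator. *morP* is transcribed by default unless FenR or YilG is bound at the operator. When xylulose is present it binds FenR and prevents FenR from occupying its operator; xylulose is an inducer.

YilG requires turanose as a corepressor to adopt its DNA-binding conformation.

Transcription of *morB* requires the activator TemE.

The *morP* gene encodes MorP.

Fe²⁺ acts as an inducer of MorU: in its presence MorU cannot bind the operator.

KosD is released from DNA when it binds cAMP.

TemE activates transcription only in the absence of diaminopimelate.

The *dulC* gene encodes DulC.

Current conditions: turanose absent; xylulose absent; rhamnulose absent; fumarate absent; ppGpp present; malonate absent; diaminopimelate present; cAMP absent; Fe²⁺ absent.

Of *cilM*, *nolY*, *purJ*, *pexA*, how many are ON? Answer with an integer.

Rhamnulose is absent, so KulU is active.
Fe²⁺ is absent, so MorU is active.
With repressor MorU bound, *cilM* is not transcribed.
→ *cilM* is OFF.
ppGpp is present, so GorY is inactive.
With no repressor bound, *dulC* is transcribed.
So DulC is produced and active.
Malonate is absent, so RudW is inactive.
With repressor DulC bound, *nolY* is not transcribed.
→ *nolY* is OFF.
Fumarate is absent, so HaxN is inactive.
Diaminopimelate is present, so TemE is inactive.
Required activator TemE is absent, so *morB* is not transcribed.
So MorB is not produced.
Required activator MorB is absent, so *purJ* is not transcribed.
→ *purJ* is OFF.
Xylulose is absent, so FenR is active.
Turanose is absent, so YilG is inactive.
With repressor FenR bound, *morP* is not transcribed.
So MorP is not produced.
cAMP is absent, so KosD is active.
With repressor KosD bound, *pexA* is not transcribed.
→ *pexA* is OFF.
0 of the 4 genes are transcribed.

0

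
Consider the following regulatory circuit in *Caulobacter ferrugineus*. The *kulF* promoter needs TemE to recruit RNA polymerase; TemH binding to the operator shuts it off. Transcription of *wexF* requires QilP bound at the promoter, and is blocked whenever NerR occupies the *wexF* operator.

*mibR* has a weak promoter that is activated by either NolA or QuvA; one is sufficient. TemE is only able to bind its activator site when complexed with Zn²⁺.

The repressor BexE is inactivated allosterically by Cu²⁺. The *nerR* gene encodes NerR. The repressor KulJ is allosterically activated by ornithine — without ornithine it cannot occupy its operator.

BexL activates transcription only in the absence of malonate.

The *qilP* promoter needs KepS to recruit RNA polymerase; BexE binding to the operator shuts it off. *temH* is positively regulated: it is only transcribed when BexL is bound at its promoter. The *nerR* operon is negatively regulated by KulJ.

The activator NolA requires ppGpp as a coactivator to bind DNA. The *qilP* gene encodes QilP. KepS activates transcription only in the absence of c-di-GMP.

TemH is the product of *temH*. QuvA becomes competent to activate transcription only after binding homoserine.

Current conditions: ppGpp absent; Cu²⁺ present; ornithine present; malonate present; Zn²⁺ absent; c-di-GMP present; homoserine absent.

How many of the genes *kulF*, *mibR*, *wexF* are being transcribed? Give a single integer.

Malonate is present, so BexL is inactive.
Required activator BexL is absent, so *temH* is not transcribed.
So TemH is not produced.
Zn²⁺ is absent, so TemE is inactive.
Required activator TemE is absent, so *kulF* is not transcribed.
→ *kulF* is OFF.
ppGpp is absent, so NolA is inactive.
Homoserine is absent, so QuvA is inactive.
No activator is available at the *mibR* promoter, so *mibR* is not transcribed.
→ *mibR* is OFF.
c-di-GMP is present, so KepS is inactive.
Cu²⁺ is present, so BexE is inactive.
Required activator KepS is absent, so *qilP* is not transcribed.
So QilP is not produced.
Ornithine is present, so KulJ is active.
With repressor KulJ bound, *nerR* is not transcribed.
So NerR is not produced.
Required activator QilP is absent, so *wexF* is not transcribed.
→ *wexF* is OFF.
0 of the 3 genes are transcribed.

0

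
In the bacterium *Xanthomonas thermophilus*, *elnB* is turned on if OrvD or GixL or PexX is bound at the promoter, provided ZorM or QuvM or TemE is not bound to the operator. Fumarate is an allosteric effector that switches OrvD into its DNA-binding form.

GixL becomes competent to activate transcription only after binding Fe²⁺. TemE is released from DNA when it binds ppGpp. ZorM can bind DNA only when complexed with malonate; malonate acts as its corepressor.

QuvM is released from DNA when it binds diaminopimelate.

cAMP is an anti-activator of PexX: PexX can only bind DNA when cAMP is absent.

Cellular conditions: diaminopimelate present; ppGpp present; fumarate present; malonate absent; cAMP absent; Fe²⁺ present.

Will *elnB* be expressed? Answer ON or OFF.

ON

Fumarate is present, so OrvD is active.
Malonate is absent, so ZorM is inactive.
Fe²⁺ is present, so GixL is active.
Diaminopimelate is present, so QuvM is inactive.
cAMP is absent, so PexX is active.
ppGpp is present, so TemE is inactive.
Activator OrvD is present, so *elnB* is transcribed.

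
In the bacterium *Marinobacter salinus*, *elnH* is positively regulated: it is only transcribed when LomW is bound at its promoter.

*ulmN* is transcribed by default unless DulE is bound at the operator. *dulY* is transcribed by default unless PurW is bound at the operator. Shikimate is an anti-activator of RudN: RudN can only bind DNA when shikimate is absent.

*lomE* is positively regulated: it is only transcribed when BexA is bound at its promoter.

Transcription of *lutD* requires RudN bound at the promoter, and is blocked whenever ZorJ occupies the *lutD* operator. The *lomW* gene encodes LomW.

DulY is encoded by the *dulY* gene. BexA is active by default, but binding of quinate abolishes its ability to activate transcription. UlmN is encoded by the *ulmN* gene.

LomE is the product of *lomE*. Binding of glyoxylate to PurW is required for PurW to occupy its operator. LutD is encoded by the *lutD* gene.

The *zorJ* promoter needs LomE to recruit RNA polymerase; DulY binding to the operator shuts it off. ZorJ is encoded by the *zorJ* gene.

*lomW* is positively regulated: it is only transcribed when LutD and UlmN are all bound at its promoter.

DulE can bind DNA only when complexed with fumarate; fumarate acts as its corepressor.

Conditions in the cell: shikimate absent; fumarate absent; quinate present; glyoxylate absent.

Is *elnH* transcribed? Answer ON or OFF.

ON

Glyoxylate is absent, so PurW is inactive.
With no repressor bound, *dulY* is transcribed.
So DulY is produced and active.
Quinate is present, so BexA is inactive.
Required activator BexA is absent, so *lomE* is not transcribed.
So LomE is not produced.
With repressor DulY bound, *zorJ* is not transcribed.
So ZorJ is not produced.
Shikimate is absent, so RudN is active.
No repressor is bound and RudN is active, so *lutD* is transcribed.
So LutD is produced and active.
Fumarate is absent, so DulE is inactive.
With no repressor bound, *ulmN* is transcribed.
So UlmN is produced and active.
No repressor is bound and LutD and UlmN are active, so *lomW* is transcribed.
So LomW is produced and active.
No repressor is bound and LomW is active, so *elnH* is transcribed.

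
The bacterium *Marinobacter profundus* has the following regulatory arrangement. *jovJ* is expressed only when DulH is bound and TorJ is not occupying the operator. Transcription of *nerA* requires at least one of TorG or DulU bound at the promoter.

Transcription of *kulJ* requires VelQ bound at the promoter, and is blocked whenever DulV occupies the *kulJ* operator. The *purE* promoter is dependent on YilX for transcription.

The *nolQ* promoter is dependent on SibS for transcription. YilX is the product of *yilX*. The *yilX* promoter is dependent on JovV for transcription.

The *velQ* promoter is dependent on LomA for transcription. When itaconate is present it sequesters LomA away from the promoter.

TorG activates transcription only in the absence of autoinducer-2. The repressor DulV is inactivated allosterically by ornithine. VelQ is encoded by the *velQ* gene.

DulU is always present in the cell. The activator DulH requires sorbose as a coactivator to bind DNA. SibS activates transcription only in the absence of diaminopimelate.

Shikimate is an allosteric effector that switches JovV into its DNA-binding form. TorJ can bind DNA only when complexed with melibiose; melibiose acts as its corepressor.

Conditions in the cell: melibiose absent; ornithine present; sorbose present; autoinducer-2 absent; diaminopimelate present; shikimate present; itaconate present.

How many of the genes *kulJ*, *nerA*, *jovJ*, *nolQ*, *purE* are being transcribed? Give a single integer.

Ornithine is present, so DulV is inactive.
Itaconate is present, so LomA is inactive.
Required activator LomA is absent, so *velQ* is not transcribed.
So VelQ is not produced.
Required activator VelQ is absent, so *kulJ* is not transcribed.
→ *kulJ* is OFF.
Autoinducer-2 is absent, so TorG is active.
DulU is produced constitutively and is active.
Activator TorG is present, so *nerA* is transcribed.
→ *nerA* is ON.
Melibiose is absent, so TorJ is inactive.
Sorbose is present, so DulH is active.
No repressor is bound and DulH is active, so *jovJ* is transcribed.
→ *jovJ* is ON.
Diaminopimelate is present, so SibS is inactive.
Required activator SibS is absent, so *nolQ* is not transcribed.
→ *nolQ* is OFF.
Shikimate is present, so JovV is active.
No repressor is bound and JovV is active, so *yilX* is transcribed.
So YilX is produced and active.
No repressor is bound and YilX is active, so *purE* is transcribed.
→ *purE* is ON.
3 of the 5 genes are transcribed.

3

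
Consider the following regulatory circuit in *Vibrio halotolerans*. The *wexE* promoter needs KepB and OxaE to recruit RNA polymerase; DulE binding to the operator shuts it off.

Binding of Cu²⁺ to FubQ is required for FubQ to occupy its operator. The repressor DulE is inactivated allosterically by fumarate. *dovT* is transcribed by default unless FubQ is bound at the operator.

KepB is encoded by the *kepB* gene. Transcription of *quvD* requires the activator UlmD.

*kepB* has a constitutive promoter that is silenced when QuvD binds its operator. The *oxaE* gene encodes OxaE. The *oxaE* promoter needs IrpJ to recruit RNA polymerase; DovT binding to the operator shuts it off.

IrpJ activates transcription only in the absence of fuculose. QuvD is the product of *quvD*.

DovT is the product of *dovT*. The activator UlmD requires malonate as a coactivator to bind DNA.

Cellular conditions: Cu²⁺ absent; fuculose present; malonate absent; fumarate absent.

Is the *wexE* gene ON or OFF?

OFF

Malonate is absent, so UlmD is inactive.
Required activator UlmD is absent, so *quvD* is not transcribed.
So QuvD is not produced.
With no repressor bound, *kepB* is transcribed.
So KepB is produced and active.
Cu²⁺ is absent, so FubQ is inactive.
With no repressor bound, *dovT* is transcribed.
So DovT is produced and active.
Fuculose is present, so IrpJ is inactive.
With repressor DovT bound, *oxaE* is not transcribed.
So OxaE is not produced.
Fumarate is absent, so DulE is active.
With repressor DulE bound, *wexE* is not transcribed.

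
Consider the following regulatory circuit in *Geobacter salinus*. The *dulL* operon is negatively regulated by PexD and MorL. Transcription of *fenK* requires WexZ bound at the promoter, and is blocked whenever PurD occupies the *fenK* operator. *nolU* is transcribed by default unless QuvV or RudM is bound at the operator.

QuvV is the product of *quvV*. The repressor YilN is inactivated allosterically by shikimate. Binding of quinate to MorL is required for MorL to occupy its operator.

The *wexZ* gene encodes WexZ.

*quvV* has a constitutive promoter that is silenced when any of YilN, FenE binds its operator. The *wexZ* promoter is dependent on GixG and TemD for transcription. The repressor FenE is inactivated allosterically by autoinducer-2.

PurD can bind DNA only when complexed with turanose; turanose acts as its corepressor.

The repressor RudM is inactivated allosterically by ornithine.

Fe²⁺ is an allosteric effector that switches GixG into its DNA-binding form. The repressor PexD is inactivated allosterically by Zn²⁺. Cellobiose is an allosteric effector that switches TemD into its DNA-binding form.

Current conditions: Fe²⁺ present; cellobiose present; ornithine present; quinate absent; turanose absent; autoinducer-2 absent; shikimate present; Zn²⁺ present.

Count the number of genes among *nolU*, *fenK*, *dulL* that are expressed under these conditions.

3

Shikimate is present, so YilN is inactive.
Autoinducer-2 is absent, so FenE is active.
With repressor FenE bound, *quvV* is not transcribed.
So QuvV is not produced.
Ornithine is present, so RudM is inactive.
With no repressor bound, *nolU* is transcribed.
→ *nolU* is ON.
Fe²⁺ is present, so GixG is active.
Cellobiose is present, so TemD is active.
No repressor is bound and GixG and TemD are active, so *wexZ* is transcribed.
So WexZ is produced and active.
Turanose is absent, so PurD is inactive.
No repressor is bound and WexZ is active, so *fenK* is transcribed.
→ *fenK* is ON.
Zn²⁺ is present, so PexD is inactive.
Quinate is absent, so MorL is inactive.
With no repressor bound, *dulL* is transcribed.
→ *dulL* is ON.
3 of the 3 genes are transcribed.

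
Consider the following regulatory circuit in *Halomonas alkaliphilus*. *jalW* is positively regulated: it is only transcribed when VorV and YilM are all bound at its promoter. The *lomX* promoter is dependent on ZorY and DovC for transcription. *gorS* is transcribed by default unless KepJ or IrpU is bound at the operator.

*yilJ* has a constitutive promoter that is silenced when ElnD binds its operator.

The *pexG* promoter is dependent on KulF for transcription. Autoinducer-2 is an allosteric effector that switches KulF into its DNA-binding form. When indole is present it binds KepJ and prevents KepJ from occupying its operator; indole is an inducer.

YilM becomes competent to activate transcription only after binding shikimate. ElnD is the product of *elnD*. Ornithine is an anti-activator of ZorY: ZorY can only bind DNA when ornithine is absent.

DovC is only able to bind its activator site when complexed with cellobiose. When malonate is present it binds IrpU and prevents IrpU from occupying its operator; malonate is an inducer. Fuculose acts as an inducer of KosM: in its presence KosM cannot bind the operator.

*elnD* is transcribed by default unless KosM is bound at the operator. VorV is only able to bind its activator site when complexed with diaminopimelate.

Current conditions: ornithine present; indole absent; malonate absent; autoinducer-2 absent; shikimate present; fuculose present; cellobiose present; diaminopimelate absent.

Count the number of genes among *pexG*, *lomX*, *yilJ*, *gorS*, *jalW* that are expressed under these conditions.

0

Autoinducer-2 is absent, so KulF is inactive.
Required activator KulF is absent, so *pexG* is not transcribed.
→ *pexG* is OFF.
Ornithine is present, so ZorY is inactive.
Cellobiose is present, so DovC is active.
Required activator ZorY is absent, so *lomX* is not transcribed.
→ *lomX* is OFF.
Fuculose is present, so KosM is inactive.
With no repressor bound, *elnD* is transcribed.
So ElnD is produced and active.
With repressor ElnD bound, *yilJ* is not transcribed.
→ *yilJ* is OFF.
Indole is absent, so KepJ is active.
Malonate is absent, so IrpU is active.
With repressor KepJ bound, *gorS* is not transcribed.
→ *gorS* is OFF.
Diaminopimelate is absent, so VorV is inactive.
Shikimate is present, so YilM is active.
Required activator VorV is absent, so *jalW* is not transcribed.
→ *jalW* is OFF.
0 of the 5 genes are transcribed.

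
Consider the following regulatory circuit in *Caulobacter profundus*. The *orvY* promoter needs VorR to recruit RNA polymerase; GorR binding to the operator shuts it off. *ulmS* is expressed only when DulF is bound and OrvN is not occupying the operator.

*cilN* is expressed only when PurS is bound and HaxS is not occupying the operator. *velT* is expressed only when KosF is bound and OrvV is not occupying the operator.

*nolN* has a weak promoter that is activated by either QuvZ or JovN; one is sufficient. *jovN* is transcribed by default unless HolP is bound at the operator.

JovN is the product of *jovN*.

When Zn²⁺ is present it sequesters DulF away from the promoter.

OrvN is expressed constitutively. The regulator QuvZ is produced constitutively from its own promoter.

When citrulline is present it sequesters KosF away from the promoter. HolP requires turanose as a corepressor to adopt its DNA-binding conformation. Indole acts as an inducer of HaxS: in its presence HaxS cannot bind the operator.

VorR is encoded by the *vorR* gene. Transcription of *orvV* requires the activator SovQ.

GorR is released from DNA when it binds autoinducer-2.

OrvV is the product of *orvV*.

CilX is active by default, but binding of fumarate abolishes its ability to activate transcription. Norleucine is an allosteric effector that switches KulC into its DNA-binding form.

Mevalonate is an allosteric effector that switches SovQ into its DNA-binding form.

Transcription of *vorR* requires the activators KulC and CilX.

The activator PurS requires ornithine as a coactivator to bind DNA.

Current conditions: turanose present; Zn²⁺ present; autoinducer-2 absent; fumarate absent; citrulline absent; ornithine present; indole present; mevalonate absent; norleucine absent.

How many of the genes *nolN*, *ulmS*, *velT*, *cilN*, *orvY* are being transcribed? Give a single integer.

QuvZ is produced constitutively and is active.
Turanose is present, so HolP is active.
With repressor HolP bound, *jovN* is not transcribed.
So JovN is not produced.
Activator QuvZ is present, so *nolN* is transcribed.
→ *nolN* is ON.
Zn²⁺ is present, so DulF is inactive.
OrvN is produced constitutively and is active.
With repressor OrvN bound, *ulmS* is not transcribed.
→ *ulmS* is OFF.
Citrulline is absent, so KosF is active.
Mevalonate is absent, so SovQ is inactive.
Required activator SovQ is absent, so *orvV* is not transcribed.
So OrvV is not produced.
No repressor is bound and KosF is active, so *velT* is transcribed.
→ *velT* is ON.
Ornithine is present, so PurS is active.
Indole is present, so HaxS is inactive.
No repressor is bound and PurS is active, so *cilN* is transcribed.
→ *cilN* is ON.
Norleucine is absent, so KulC is inactive.
Fumarate is absent, so CilX is active.
Required activator KulC is absent, so *vorR* is not transcribed.
So VorR is not produced.
Autoinducer-2 is absent, so GorR is active.
With repressor GorR bound, *orvY* is not transcribed.
→ *orvY* is OFF.
3 of the 5 genes are transcribed.

3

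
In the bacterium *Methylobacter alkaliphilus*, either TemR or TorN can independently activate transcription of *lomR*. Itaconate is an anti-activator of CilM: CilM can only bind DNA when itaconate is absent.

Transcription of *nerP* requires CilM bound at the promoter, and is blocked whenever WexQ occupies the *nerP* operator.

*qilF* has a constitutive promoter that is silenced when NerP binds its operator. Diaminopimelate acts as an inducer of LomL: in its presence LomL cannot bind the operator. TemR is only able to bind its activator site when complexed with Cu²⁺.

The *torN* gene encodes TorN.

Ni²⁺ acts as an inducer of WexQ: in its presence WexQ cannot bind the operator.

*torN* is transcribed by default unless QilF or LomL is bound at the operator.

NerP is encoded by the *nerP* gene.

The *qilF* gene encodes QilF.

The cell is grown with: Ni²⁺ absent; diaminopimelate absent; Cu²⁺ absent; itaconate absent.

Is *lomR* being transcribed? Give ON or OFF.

Cu²⁺ is absent, so TemR is inactive.
Itaconate is absent, so CilM is active.
Ni²⁺ is absent, so WexQ is active.
With repressor WexQ bound, *nerP* is not transcribed.
So NerP is not produced.
With no repressor bound, *qilF* is transcribed.
So QilF is produced and active.
Diaminopimelate is absent, so LomL is active.
With repressor QilF bound, *torN* is not transcribed.
So TorN is not produced.
No activator is available at the *lomR* promoter, so *lomR* is not transcribed.

OFF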